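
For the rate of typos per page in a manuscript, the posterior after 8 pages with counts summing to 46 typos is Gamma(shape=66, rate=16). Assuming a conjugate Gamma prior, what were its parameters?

Gamma–Poisson conjugacy: posterior shape = α + Σxᵢ, posterior rate = β + n.
So α = 66 − 46 = 20 and β = 16 − 8 = 8.

Gamma(shape=20, rate=8)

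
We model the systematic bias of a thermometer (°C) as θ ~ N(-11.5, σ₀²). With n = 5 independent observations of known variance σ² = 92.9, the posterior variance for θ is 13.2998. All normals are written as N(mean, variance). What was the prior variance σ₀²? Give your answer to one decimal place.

For the Normal–Normal model with known σ², precisions add: τ_n = τ₀ + n/σ².
So 1/σ₀² = 1/13.2998 − 5/92.9 = 0.075189 − 0.053821 = 0.021368.
Hence σ₀² = 1/0.021368 ≈ 46.8.

σ₀² = 46.8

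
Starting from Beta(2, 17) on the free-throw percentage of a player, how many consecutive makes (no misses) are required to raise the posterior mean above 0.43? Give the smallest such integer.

k = 11

After k makes and 0 misses the posterior is Beta(2+k, 17), with mean (2+k)/(2+17+k).
Set (2+k)/(19+k) > 0.43 and solve: k > (0.43·19 − 2)/(1 − 0.43) = 10.825.
The smallest integer exceeding 10.825 is 11, and checking k=11: (13)/(30) = 0.4333 > 0.43.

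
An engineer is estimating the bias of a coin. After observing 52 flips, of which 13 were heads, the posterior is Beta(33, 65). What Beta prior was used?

Beta(20, 26)

A Beta(α, β) prior with s successes and f failures in binomial data gives a Beta(α+s, β+f) posterior.
So α = 33 − 13 = 20 and β = 65 − 39 = 26.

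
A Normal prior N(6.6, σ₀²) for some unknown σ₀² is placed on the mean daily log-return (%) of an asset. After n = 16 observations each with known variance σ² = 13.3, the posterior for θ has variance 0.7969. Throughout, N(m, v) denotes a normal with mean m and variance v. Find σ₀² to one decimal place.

Posterior precision equals prior precision plus data precision: 1/σ_n² = 1/σ₀² + n/σ².
So 1/σ₀² = 1/0.7969 − 16/13.3 = 1.254863 − 1.203008 = 0.051855.
Hence σ₀² = 1/0.051855 ≈ 19.3.

σ₀² = 19.3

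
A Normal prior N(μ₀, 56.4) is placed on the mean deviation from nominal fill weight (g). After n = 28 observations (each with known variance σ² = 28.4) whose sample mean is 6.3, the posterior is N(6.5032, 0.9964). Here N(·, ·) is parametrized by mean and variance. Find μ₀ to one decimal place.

μ₀ = 17.8

With known observation variance, the Normal–Normal posterior has precision τ_n = τ₀ + n/σ² and mean μ_n = (τ₀μ₀ + (n/σ²)x̄)/τ_n.
Here τ₀ = 1/56.4 = 0.017730 and τ_data = 28/28.4 = 0.985915, so τ_n = 1.003645.
Rearranging for μ₀: μ₀ = (μ_n·τ_n − τ_data·x̄)/τ₀ = (6.5032·1.003645 − 0.985915·6.3) / 0.017730 = 0.315640/0.017730 ≈ 17.8.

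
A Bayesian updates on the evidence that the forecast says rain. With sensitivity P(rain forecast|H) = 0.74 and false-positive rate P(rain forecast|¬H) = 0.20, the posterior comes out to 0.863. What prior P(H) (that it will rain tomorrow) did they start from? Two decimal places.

P(H) = 0.63

In odds form, posterior odds = prior odds × likelihood ratio, so prior odds = posterior odds ÷ LR.
Posterior odds = 0.863/(1−0.863) = 6.2993. LR = 0.74/0.20 = 3.7000.
Prior odds = 6.2993/3.7000 = 1.7025, so P(H) = 1.7025/(1+1.7025) ≈ 0.63.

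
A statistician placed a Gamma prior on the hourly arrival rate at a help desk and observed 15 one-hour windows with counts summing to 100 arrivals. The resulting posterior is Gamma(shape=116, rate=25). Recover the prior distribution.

A Gamma(α, β) prior (rate parametrization) on a Poisson rate with n observations summing to S gives posterior Gamma(α+S, β+n).
So α = 116 − 100 = 16 and β = 25 − 15 = 10.

Gamma(shape=16, rate=10)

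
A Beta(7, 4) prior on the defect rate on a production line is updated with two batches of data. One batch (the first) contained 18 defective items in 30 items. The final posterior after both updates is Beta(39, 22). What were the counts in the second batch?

14 defective items and 6 good items

Because Beta–binomial updating is additive in the counts, the combined data contributed (α_post−α_prior, β_post−β_prior) successes and failures.
Total across both batches: 39−7=32 defective items, 22−4=18 good items.
Subtract the first batch: 32−18=14 defective items and 18−12=6 good items.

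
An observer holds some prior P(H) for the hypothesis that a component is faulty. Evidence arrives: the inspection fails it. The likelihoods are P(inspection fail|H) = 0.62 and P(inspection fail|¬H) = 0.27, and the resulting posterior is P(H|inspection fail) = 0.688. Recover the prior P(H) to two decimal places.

In odds form, posterior odds = prior odds × likelihood ratio, so prior odds = posterior odds ÷ LR.
Posterior odds = 0.688/(1−0.688) = 2.2051. LR = 0.62/0.27 = 2.2963.
Prior odds = 2.2051/2.2963 = 0.9603, so P(H) = 0.9603/(1+0.9603) ≈ 0.49.

P(H) = 0.49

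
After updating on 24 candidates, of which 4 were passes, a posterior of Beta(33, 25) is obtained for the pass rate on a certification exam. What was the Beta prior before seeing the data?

Beta(29, 5)

A Beta(a, b) prior with s successes and f failures in binomial data gives a Beta(a+s, b+f) posterior.
So a = 33 − 4 = 29 and b = 25 − 20 = 5.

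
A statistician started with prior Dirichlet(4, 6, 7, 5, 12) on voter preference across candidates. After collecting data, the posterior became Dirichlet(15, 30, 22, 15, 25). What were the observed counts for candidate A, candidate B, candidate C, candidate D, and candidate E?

counts (11, 24, 15, 10, 13)

For a Dirichlet(α) prior with multinomial counts c, the posterior is Dirichlet(α + c) componentwise.
Counts are posterior − prior componentwise: 15−4=11, 30−6=24, 22−7=15, 15−5=10, 25−12=13.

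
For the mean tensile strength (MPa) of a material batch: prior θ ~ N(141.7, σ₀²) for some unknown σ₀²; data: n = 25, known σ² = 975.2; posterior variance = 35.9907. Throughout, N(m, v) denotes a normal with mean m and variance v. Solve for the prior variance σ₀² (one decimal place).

Posterior precision equals prior precision plus data precision: 1/σ_n² = 1/σ₀² + n/σ².
So 1/σ₀² = 1/35.9907 − 25/975.2 = 0.027785 − 0.025636 = 0.002149.
Hence σ₀² = 1/0.002149 ≈ 465.3.

σ₀² = 465.3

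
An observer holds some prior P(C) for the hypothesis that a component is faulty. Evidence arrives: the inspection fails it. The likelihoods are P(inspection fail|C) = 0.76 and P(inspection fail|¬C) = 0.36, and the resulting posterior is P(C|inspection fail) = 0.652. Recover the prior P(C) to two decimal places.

P(C) = 0.47

In odds form, posterior odds = prior odds × likelihood ratio, so prior odds = posterior odds ÷ LR.
Posterior odds = 0.652/(1−0.652) = 1.8736. LR = 0.76/0.36 = 2.1111.
Prior odds = 1.8736/2.1111 = 0.8875, so P(C) = 0.8875/(1+0.8875) ≈ 0.47.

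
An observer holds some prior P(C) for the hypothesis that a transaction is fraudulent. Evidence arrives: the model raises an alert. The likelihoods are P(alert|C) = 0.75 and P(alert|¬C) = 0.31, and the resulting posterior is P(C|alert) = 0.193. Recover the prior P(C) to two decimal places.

In odds form, posterior odds = prior odds × likelihood ratio, so prior odds = posterior odds ÷ LR.
Posterior odds = 0.193/(1−0.193) = 0.2392. LR = 0.75/0.31 = 2.4194.
Prior odds = 0.2392/2.4194 = 0.0989, so P(C) = 0.0989/(1+0.0989) ≈ 0.09.

P(C) = 0.09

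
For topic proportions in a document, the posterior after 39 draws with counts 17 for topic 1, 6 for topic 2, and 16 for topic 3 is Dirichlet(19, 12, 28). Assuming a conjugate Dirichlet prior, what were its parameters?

Dirichlet(2, 6, 12)

For a Dirichlet(α) prior with multinomial counts c, the posterior is Dirichlet(α + c) componentwise.
Subtract each count from the matching posterior parameter: 19−17=2, 12−6=6, 28−16=12.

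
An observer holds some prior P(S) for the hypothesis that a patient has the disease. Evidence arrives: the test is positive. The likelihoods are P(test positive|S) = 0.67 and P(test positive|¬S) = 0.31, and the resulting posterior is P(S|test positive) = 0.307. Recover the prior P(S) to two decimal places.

P(S) = 0.17

Bayes' rule in odds form gives O(S|E) = O(S)·[P(E|S)/P(E|¬S)], hence O(S) = O(S|E)/LR.
Posterior odds = 0.307/(1−0.307) = 0.4430. LR = 0.67/0.31 = 2.1613.
Prior odds = 0.4430/2.1613 = 0.2050, so P(S) = 0.2050/(1+0.2050) ≈ 0.17.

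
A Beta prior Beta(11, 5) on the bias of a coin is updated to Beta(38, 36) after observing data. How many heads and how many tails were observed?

27 heads and 31 tails

Under Beta–binomial conjugacy the posterior parameters are (α+s, β+f).
Match parameters: s=38−11=27, f=36−5=31.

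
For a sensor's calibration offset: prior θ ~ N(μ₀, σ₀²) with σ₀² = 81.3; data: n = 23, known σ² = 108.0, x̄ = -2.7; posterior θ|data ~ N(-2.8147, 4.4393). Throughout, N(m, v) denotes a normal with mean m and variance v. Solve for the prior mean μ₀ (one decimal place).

μ₀ = -4.8

With known observation variance, the Normal–Normal posterior has precision τ_n = τ₀ + n/σ² and mean μ_n = (τ₀μ₀ + (n/σ²)x̄)/τ_n.
Here τ₀ = 1/81.3 = 0.012300 and τ_data = 23/108.0 = 0.212963, so τ_n = 0.225263.
Rearranging for μ₀: μ₀ = (μ_n·τ_n − τ_data·x̄)/τ₀ = (-2.8147·0.225263 − 0.212963·-2.7) / 0.012300 = -0.059048/0.012300 ≈ -4.8.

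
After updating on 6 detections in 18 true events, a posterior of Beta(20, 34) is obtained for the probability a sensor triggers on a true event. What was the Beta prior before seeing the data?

Beta(14, 22)

Under Beta–binomial conjugacy the posterior parameters are (α+s, β+f).
So α = 20 − 6 = 14 and β = 34 − 12 = 22.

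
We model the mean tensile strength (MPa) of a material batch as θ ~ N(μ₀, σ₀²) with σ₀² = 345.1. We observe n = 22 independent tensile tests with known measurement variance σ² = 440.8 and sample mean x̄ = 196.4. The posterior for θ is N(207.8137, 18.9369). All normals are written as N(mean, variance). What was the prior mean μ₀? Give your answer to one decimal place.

μ₀ = 404.4

With known observation variance, the Normal–Normal posterior has precision τ_n = τ₀ + n/σ² and mean μ_n = (τ₀μ₀ + (n/σ²)x̄)/τ_n.
Here τ₀ = 1/345.1 = 0.002898 and τ_data = 22/440.8 = 0.049909, so τ_n = 0.052807.
Rearranging for μ₀: μ₀ = (μ_n·τ_n − τ_data·x̄)/τ₀ = (207.8137·0.052807 − 0.049909·196.4) / 0.002898 = 1.171890/0.002898 ≈ 404.4.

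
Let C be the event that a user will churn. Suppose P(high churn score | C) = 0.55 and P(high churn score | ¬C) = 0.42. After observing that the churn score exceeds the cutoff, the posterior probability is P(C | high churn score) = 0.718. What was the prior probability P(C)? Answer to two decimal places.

P(C) = 0.66

Bayes' rule in odds form gives O(C|E) = O(C)·[P(E|C)/P(E|¬C)], hence O(C) = O(C|E)/LR.
Posterior odds = 0.718/(1−0.718) = 2.5461. LR = 0.55/0.42 = 1.3095.
Prior odds = 2.5461/1.3095 = 1.9443, so P(C) = 1.9443/(1+1.9443) ≈ 0.66.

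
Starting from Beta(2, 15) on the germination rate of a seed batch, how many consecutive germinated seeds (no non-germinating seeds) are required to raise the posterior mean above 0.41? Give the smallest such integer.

After k germinated seeds and 0 non-germinating seeds the posterior is Beta(2+k, 15), with mean (2+k)/(2+15+k).
Set (2+k)/(17+k) > 0.41 and solve: k > (0.41·17 − 2)/(1 − 0.41) = 8.424.
The smallest integer exceeding 8.424 is 9.

k = 9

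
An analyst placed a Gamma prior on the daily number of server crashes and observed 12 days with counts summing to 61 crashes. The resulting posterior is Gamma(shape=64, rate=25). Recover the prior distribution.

Gamma–Poisson conjugacy: posterior shape = α + Σxᵢ, posterior rate = β + n.
So α = 64 − 61 = 3 and β = 25 − 12 = 13.

Gamma(shape=3, rate=13)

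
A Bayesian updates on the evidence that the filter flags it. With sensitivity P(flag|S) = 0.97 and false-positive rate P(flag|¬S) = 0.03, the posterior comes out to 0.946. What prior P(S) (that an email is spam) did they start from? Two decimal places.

P(S) = 0.35

In odds form, posterior odds = prior odds × likelihood ratio, so prior odds = posterior odds ÷ LR.
Posterior odds = 0.946/(1−0.946) = 17.5185. LR = 0.97/0.03 = 32.3333.
Prior odds = 17.5185/32.3333 = 0.5418, so P(S) = 0.5418/(1+0.5418) ≈ 0.35.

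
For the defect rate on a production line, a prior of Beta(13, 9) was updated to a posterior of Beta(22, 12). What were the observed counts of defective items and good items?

Under Beta–binomial conjugacy the posterior parameters are (a+s, b+f).
Match parameters: s=22−13=9, f=12−9=3.

9 defective items and 3 good items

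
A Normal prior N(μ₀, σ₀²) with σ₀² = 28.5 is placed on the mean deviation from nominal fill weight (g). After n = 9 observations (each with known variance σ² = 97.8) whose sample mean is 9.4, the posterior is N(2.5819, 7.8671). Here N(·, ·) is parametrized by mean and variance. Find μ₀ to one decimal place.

With known observation variance, the Normal–Normal posterior has precision τ_n = τ₀ + n/σ² and mean μ_n = (τ₀μ₀ + (n/σ²)x̄)/τ_n.
Here τ₀ = 1/28.5 = 0.035088 and τ_data = 9/97.8 = 0.092025, so τ_n = 0.127113.
Rearranging for μ₀: μ₀ = (μ_n·τ_n − τ_data·x̄)/τ₀ = (2.5819·0.127113 − 0.092025·9.4) / 0.035088 = -0.536842/0.035088 ≈ -15.3.

μ₀ = -15.3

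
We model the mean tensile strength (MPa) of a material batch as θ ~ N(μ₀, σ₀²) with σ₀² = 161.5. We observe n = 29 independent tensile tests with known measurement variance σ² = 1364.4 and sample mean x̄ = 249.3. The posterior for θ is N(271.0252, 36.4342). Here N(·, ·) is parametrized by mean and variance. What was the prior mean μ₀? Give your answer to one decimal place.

With known observation variance, the Normal–Normal posterior has precision τ_n = τ₀ + n/σ² and mean μ_n = (τ₀μ₀ + (n/σ²)x̄)/τ_n.
Here τ₀ = 1/161.5 = 0.006192 and τ_data = 29/1364.4 = 0.021255, so τ_n = 0.027447.
Rearranging for μ₀: μ₀ = (μ_n·τ_n − τ_data·x̄)/τ₀ = (271.0252·0.027447 − 0.021255·249.3) / 0.006192 = 2.139957/0.006192 ≈ 345.6.

μ₀ = 345.6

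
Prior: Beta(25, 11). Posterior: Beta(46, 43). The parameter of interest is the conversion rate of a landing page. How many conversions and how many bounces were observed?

Beta is conjugate to the binomial likelihood: posterior = Beta(a+s, b+f).
So s = 46 − 25 = 21 and f = 43 − 11 = 32.

21 conversions and 32 bounces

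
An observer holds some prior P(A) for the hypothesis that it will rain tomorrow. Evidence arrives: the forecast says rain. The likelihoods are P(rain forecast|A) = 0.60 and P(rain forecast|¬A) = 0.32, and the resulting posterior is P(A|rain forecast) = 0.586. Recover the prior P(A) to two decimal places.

P(A) = 0.43

In odds form, posterior odds = prior odds × likelihood ratio, so prior odds = posterior odds ÷ LR.
Posterior odds = 0.586/(1−0.586) = 1.4155. LR = 0.60/0.32 = 1.8750.
Prior odds = 1.4155/1.8750 = 0.7549, so P(A) = 0.7549/(1+0.7549) ≈ 0.43.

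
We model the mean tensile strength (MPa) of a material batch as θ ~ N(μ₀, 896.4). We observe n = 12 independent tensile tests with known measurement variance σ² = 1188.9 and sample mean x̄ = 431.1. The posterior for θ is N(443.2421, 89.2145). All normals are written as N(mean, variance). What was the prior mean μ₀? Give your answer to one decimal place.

With known observation variance, the Normal–Normal posterior has precision τ_n = τ₀ + n/σ² and mean μ_n = (τ₀μ₀ + (n/σ²)x̄)/τ_n.
Here τ₀ = 1/896.4 = 0.001116 and τ_data = 12/1188.9 = 0.010093, so τ_n = 0.011209.
Rearranging for μ₀: μ₀ = (μ_n·τ_n − τ_data·x̄)/τ₀ = (443.2421·0.011209 − 0.010093·431.1) / 0.001116 = 0.617208/0.001116 ≈ 553.1.

μ₀ = 553.1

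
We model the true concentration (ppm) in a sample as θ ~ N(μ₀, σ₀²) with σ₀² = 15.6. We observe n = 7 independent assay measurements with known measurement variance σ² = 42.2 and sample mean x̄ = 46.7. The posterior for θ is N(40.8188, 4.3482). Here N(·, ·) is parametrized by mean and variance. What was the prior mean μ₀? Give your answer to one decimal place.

μ₀ = 25.6

With known observation variance, the Normal–Normal posterior has precision τ_n = τ₀ + n/σ² and mean μ_n = (τ₀μ₀ + (n/σ²)x̄)/τ_n.
Here τ₀ = 1/15.6 = 0.064103 and τ_data = 7/42.2 = 0.165877, so τ_n = 0.229980.
Rearranging for μ₀: μ₀ = (μ_n·τ_n − τ_data·x̄)/τ₀ = (40.8188·0.229980 − 0.165877·46.7) / 0.064103 = 1.641052/0.064103 ≈ 25.6.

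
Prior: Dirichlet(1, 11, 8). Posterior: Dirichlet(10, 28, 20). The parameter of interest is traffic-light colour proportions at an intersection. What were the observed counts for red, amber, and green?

For a Dirichlet(α) prior with multinomial counts c, the posterior is Dirichlet(α + c) componentwise.
Counts are posterior − prior componentwise: 10−1=9, 28−11=17, 20−8=12.

counts (9, 17, 12)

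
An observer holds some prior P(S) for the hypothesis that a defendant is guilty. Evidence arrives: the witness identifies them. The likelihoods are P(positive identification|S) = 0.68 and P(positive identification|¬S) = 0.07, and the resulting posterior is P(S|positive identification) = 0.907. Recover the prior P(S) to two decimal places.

In odds form, posterior odds = prior odds × likelihood ratio, so prior odds = posterior odds ÷ LR.
Posterior odds = 0.907/(1−0.907) = 9.7527. LR = 0.68/0.07 = 9.7143.
Prior odds = 9.7527/9.7143 = 1.0040, so P(S) = 1.0040/(1+1.0040) ≈ 0.50.

P(S) = 0.50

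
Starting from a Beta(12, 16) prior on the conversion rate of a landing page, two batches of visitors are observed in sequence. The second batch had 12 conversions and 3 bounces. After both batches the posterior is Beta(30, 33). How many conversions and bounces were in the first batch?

6 conversions and 14 bounces

Sequential conjugate updates are equivalent to a single update on the pooled data, so total successes = posterior α − prior α and total failures = posterior β − prior β.
Total across both batches: 30−12=18 conversions, 33−16=17 bounces.
Subtract the second batch: 18−12=6 conversions and 17−3=14 bounces.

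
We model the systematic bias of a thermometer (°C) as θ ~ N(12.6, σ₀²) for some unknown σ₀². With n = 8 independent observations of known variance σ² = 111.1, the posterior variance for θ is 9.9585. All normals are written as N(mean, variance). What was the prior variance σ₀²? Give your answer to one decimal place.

Posterior precision equals prior precision plus data precision: 1/σ_n² = 1/σ₀² + n/σ².
So 1/σ₀² = 1/9.9585 − 8/111.1 = 0.100417 − 0.072007 = 0.028410.
Hence σ₀² = 1/0.028410 ≈ 35.2.

σ₀² = 35.2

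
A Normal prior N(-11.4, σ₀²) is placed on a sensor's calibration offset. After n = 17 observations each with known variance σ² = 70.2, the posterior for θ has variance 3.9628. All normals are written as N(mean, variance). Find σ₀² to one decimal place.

For the Normal–Normal model with known σ², precisions add: τ_n = τ₀ + n/σ².
So 1/σ₀² = 1/3.9628 − 17/70.2 = 0.252347 − 0.242165 = 0.010182.
Hence σ₀² = 1/0.010182 ≈ 98.2.

σ₀² = 98.2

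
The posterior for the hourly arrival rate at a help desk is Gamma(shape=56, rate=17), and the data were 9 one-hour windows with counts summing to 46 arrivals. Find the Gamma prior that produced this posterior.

A Gamma(α, β) prior (rate parametrization) on a Poisson rate with n observations summing to S gives posterior Gamma(α+S, β+n).
So α = 56 − 46 = 10 and β = 17 − 9 = 8.

Gamma(shape=10, rate=8)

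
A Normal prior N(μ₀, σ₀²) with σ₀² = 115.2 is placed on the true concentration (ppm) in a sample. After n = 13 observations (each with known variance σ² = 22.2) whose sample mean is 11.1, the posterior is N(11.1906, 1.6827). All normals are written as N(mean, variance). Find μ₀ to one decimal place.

μ₀ = 17.3

The posterior mean is a precision-weighted average: μ_n = (τ₀μ₀ + τ_data·x̄)/(τ₀+τ_data), with τ₀=1/σ₀² and τ_data=n/σ².
Here τ₀ = 1/115.2 = 0.008681 and τ_data = 13/22.2 = 0.585586, so τ_n = 0.594267.
Rearranging for μ₀: μ₀ = (μ_n·τ_n − τ_data·x̄)/τ₀ = (11.1906·0.594267 − 0.585586·11.1) / 0.008681 = 0.150200/0.008681 ≈ 17.3.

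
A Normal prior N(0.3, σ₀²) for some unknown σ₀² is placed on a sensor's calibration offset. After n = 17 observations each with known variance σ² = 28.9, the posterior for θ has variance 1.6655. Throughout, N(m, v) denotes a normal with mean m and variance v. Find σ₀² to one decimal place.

σ₀² = 82.1

For the Normal–Normal model with known σ², precisions add: τ_n = τ₀ + n/σ².
So 1/σ₀² = 1/1.6655 − 17/28.9 = 0.600420 − 0.588235 = 0.012185.
Hence σ₀² = 1/0.012185 ≈ 82.1.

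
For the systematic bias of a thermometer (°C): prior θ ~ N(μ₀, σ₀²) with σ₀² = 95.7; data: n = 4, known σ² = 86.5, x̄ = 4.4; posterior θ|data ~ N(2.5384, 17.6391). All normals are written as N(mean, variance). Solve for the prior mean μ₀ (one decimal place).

With known observation variance, the Normal–Normal posterior has precision τ_n = τ₀ + n/σ² and mean μ_n = (τ₀μ₀ + (n/σ²)x̄)/τ_n.
Here τ₀ = 1/95.7 = 0.010449 and τ_data = 4/86.5 = 0.046243, so τ_n = 0.056692.
Rearranging for μ₀: μ₀ = (μ_n·τ_n − τ_data·x̄)/τ₀ = (2.5384·0.056692 − 0.046243·4.4) / 0.010449 = -0.059562/0.010449 ≈ -5.7.

μ₀ = -5.7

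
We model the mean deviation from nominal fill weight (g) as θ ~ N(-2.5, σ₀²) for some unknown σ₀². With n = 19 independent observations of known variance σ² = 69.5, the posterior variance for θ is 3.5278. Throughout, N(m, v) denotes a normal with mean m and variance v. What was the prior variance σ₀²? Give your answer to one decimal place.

For the Normal–Normal model with known σ², precisions add: τ_n = τ₀ + n/σ².
So 1/σ₀² = 1/3.5278 − 19/69.5 = 0.283463 − 0.273381 = 0.010082.
Hence σ₀² = 1/0.010082 ≈ 99.2.

σ₀² = 99.2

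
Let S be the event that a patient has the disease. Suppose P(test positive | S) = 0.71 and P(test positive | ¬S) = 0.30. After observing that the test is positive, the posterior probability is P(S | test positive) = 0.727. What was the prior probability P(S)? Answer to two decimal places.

Bayes' rule in odds form gives O(S|E) = O(S)·[P(E|S)/P(E|¬S)], hence O(S) = O(S|E)/LR.
Posterior odds = 0.727/(1−0.727) = 2.6630. LR = 0.71/0.30 = 2.3667.
Prior odds = 2.6630/2.3667 = 1.1252, so P(S) = 1.1252/(1+1.1252) ≈ 0.53.

P(S) = 0.53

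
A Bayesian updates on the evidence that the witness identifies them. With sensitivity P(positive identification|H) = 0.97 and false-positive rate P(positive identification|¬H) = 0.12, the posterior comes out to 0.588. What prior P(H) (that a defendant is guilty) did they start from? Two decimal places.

Bayes' rule in odds form gives O(H|E) = O(H)·[P(E|H)/P(E|¬H)], hence O(H) = O(H|E)/LR.
Posterior odds = 0.588/(1−0.588) = 1.4272. LR = 0.97/0.12 = 8.0833.
Prior odds = 1.4272/8.0833 = 0.1766, so P(H) = 0.1766/(1+0.1766) ≈ 0.15.

P(H) = 0.15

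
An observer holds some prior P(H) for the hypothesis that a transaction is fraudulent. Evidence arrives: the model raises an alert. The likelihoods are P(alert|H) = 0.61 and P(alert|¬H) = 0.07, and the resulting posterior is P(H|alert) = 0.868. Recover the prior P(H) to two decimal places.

P(H) = 0.43

In odds form, posterior odds = prior odds × likelihood ratio, so prior odds = posterior odds ÷ LR.
Posterior odds = 0.868/(1−0.868) = 6.5758. LR = 0.61/0.07 = 8.7143.
Prior odds = 6.5758/8.7143 = 0.7546, so P(H) = 0.7546/(1+0.7546) ≈ 0.43.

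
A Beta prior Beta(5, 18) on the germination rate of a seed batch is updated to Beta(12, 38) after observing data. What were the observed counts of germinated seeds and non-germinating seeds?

7 germinated seeds and 20 non-germinating seeds

Under Beta–binomial conjugacy the posterior parameters are (α+s, β+f).
So s = 12 − 5 = 7 and f = 38 − 18 = 20.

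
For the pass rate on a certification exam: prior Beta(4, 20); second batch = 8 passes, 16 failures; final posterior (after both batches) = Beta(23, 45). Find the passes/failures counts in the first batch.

11 passes and 9 failures

Because Beta–binomial updating is additive in the counts, the combined data contributed (α_post−α_prior, β_post−β_prior) successes and failures.
Total across both batches: 23−4=19 passes, 45−20=25 failures.
Subtract the second batch: 19−8=11 passes and 25−16=9 failures.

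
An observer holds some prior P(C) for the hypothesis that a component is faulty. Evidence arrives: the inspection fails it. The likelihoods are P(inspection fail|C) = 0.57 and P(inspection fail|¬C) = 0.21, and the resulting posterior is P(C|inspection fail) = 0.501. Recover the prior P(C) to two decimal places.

P(C) = 0.27

Bayes' rule in odds form gives O(C|E) = O(C)·[P(E|C)/P(E|¬C)], hence O(C) = O(C|E)/LR.
Posterior odds = 0.501/(1−0.501) = 1.0040. LR = 0.57/0.21 = 2.7143.
Prior odds = 1.0040/2.7143 = 0.3699, so P(C) = 0.3699/(1+0.3699) ≈ 0.27.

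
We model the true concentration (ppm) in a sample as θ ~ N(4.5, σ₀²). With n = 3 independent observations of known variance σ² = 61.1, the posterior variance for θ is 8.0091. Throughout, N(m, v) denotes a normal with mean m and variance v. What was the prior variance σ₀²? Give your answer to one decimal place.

Posterior precision equals prior precision plus data precision: 1/σ_n² = 1/σ₀² + n/σ².
So 1/σ₀² = 1/8.0091 − 3/61.1 = 0.124858 − 0.049100 = 0.075758.
Hence σ₀² = 1/0.075758 ≈ 13.2.

σ₀² = 13.2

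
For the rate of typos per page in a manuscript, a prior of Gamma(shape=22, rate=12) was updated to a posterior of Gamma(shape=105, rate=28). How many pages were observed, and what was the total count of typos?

A Gamma(α, β) prior (rate parametrization) on a Poisson rate with n observations summing to S gives posterior Gamma(α+S, β+n).
Matching: Σxᵢ = 105 − 22 = 83 and n = 28 − 12 = 16.

n = 16 pages with total 83 typos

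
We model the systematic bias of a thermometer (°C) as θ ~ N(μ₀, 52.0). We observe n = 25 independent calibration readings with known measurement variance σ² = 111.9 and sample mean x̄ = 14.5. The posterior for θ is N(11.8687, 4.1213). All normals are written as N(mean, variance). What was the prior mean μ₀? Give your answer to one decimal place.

μ₀ = -18.7

The posterior mean is a precision-weighted average: μ_n = (τ₀μ₀ + τ_data·x̄)/(τ₀+τ_data), with τ₀=1/σ₀² and τ_data=n/σ².
Here τ₀ = 1/52.0 = 0.019231 and τ_data = 25/111.9 = 0.223414, so τ_n = 0.242645.
Rearranging for μ₀: μ₀ = (μ_n·τ_n − τ_data·x̄)/τ₀ = (11.8687·0.242645 − 0.223414·14.5) / 0.019231 = -0.359622/0.019231 ≈ -18.7.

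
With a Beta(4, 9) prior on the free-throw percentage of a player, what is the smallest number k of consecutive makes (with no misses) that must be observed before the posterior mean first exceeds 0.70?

k = 18

After k makes and 0 misses the posterior is Beta(4+k, 9), with mean (4+k)/(4+9+k).
Set (4+k)/(13+k) > 0.70 and solve: k > (0.70·13 − 4)/(1 − 0.70) = 17.000.
The smallest integer exceeding 17.000 is 18, and checking k=18: (22)/(31) = 0.7097 > 0.70.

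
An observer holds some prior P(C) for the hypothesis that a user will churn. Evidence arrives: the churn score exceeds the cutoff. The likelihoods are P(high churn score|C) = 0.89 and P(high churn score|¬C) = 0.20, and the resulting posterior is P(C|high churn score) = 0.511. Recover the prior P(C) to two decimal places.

P(C) = 0.19

In odds form, posterior odds = prior odds × likelihood ratio, so prior odds = posterior odds ÷ LR.
Posterior odds = 0.511/(1−0.511) = 1.0450. LR = 0.89/0.20 = 4.4500.
Prior odds = 1.0450/4.4500 = 0.2348, so P(C) = 0.2348/(1+0.2348) ≈ 0.19.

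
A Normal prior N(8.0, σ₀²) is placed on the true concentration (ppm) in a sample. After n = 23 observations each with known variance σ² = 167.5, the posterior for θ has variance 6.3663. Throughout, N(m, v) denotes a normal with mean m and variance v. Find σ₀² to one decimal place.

Posterior precision equals prior precision plus data precision: 1/σ_n² = 1/σ₀² + n/σ².
So 1/σ₀² = 1/6.3663 − 23/167.5 = 0.157077 − 0.137313 = 0.019764.
Hence σ₀² = 1/0.019764 ≈ 50.6.

σ₀² = 50.6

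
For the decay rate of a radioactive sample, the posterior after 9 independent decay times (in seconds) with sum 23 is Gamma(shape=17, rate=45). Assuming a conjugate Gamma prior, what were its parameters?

For an exponential likelihood with a Gamma(α, β) prior on the rate, n observations with total T give posterior Gamma(α+n, β+T).
So α = 17 − 9 = 8 and β = 45 − 23 = 22.

Gamma(shape=8, rate=22)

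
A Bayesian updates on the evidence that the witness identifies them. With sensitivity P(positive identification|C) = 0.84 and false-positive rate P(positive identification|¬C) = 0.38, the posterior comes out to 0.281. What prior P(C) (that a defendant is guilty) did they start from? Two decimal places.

P(C) = 0.15

Bayes' rule in odds form gives O(C|E) = O(C)·[P(E|C)/P(E|¬C)], hence O(C) = O(C|E)/LR.
Posterior odds = 0.281/(1−0.281) = 0.3908. LR = 0.84/0.38 = 2.2105.
Prior odds = 0.3908/2.2105 = 0.1768, so P(C) = 0.1768/(1+0.1768) ≈ 0.15.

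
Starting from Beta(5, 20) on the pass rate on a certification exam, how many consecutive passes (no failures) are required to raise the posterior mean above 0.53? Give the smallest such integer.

After k passes and 0 failures the posterior is Beta(5+k, 20), with mean (5+k)/(5+20+k).
Set (5+k)/(25+k) > 0.53 and solve: k > (0.53·25 − 5)/(1 − 0.53) = 17.553.
The smallest integer exceeding 17.553 is 18.

k = 18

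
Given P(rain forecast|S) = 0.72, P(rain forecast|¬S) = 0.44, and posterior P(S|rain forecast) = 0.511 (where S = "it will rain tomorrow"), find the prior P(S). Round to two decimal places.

In odds form, posterior odds = prior odds × likelihood ratio, so prior odds = posterior odds ÷ LR.
Posterior odds = 0.511/(1−0.511) = 1.0450. LR = 0.72/0.44 = 1.6364.
Prior odds = 1.0450/1.6364 = 0.6386, so P(S) = 0.6386/(1+0.6386) ≈ 0.39.

P(S) = 0.39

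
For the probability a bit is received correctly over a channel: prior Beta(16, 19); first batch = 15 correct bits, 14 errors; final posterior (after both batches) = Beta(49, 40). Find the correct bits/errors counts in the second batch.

18 correct bits and 7 errors

Because Beta–binomial updating is additive in the counts, the combined data contributed (α_post−α_prior, β_post−β_prior) successes and failures.
Total across both batches: 49−16=33 correct bits, 40−19=21 errors.
Subtract the first batch: 33−15=18 correct bits and 21−14=7 errors.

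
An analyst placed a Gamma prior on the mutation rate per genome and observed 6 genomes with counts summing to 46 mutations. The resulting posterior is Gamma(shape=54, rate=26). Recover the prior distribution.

Gamma(shape=8, rate=20)

Gamma–Poisson conjugacy: posterior shape = α + Σxᵢ, posterior rate = β + n.
So α = 54 − 46 = 8 and β = 26 − 6 = 20.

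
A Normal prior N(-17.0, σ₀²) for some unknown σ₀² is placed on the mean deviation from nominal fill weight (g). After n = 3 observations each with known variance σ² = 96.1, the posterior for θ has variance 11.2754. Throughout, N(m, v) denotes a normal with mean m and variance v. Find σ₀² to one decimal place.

σ₀² = 17.4

For the Normal–Normal model with known σ², precisions add: τ_n = τ₀ + n/σ².
So 1/σ₀² = 1/11.2754 − 3/96.1 = 0.088689 − 0.031217 = 0.057472.
Hence σ₀² = 1/0.057472 ≈ 17.4.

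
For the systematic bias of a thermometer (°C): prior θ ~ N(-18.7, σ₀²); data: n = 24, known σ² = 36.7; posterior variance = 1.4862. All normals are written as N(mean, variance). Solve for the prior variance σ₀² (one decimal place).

Posterior precision equals prior precision plus data precision: 1/σ_n² = 1/σ₀² + n/σ².
So 1/σ₀² = 1/1.4862 − 24/36.7 = 0.672857 − 0.653951 = 0.018906.
Hence σ₀² = 1/0.018906 ≈ 52.9.

σ₀² = 52.9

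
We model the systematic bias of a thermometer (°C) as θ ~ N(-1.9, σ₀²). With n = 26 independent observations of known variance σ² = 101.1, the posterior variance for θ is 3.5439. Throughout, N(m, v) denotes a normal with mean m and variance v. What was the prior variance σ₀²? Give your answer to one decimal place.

Posterior precision equals prior precision plus data precision: 1/σ_n² = 1/σ₀² + n/σ².
So 1/σ₀² = 1/3.5439 − 26/101.1 = 0.282175 − 0.257171 = 0.025004.
Hence σ₀² = 1/0.025004 ≈ 40.0.

σ₀² = 40.0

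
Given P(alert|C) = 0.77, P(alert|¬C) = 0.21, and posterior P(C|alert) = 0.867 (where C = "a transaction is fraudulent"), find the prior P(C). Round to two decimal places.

In odds form, posterior odds = prior odds × likelihood ratio, so prior odds = posterior odds ÷ LR.
Posterior odds = 0.867/(1−0.867) = 6.5188. LR = 0.77/0.21 = 3.6667.
Prior odds = 6.5188/3.6667 = 1.7778, so P(C) = 1.7778/(1+1.7778) ≈ 0.64.

P(C) = 0.64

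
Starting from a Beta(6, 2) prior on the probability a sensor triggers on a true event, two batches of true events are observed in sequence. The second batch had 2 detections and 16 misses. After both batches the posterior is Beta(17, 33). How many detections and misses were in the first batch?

Sequential conjugate updates are equivalent to a single update on the pooled data, so total successes = posterior α − prior α and total failures = posterior β − prior β.
Total across both batches: 17−6=11 detections, 33−2=31 misses.
Subtract the second batch: 11−2=9 detections and 31−16=15 misses.

9 detections and 15 misses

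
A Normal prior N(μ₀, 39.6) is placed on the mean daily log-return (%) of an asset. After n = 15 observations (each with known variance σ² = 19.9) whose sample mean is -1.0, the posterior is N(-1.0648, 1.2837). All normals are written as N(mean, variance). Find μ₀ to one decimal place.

μ₀ = -3.0

The posterior mean is a precision-weighted average: μ_n = (τ₀μ₀ + τ_data·x̄)/(τ₀+τ_data), with τ₀=1/σ₀² and τ_data=n/σ².
Here τ₀ = 1/39.6 = 0.025253 and τ_data = 15/19.9 = 0.753769, so τ_n = 0.779022.
Rearranging for μ₀: μ₀ = (μ_n·τ_n − τ_data·x̄)/τ₀ = (-1.0648·0.779022 − 0.753769·-1.0) / 0.025253 = -0.075734/0.025253 ≈ -3.0.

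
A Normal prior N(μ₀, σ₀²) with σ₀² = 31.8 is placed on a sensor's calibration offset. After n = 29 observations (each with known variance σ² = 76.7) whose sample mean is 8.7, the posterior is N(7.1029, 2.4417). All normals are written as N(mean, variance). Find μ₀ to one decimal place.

μ₀ = -12.1

With known observation variance, the Normal–Normal posterior has precision τ_n = τ₀ + n/σ² and mean μ_n = (τ₀μ₀ + (n/σ²)x̄)/τ_n.
Here τ₀ = 1/31.8 = 0.031447 and τ_data = 29/76.7 = 0.378096, so τ_n = 0.409543.
Rearranging for μ₀: μ₀ = (μ_n·τ_n − τ_data·x̄)/τ₀ = (7.1029·0.409543 − 0.378096·8.7) / 0.031447 = -0.380492/0.031447 ≈ -12.1.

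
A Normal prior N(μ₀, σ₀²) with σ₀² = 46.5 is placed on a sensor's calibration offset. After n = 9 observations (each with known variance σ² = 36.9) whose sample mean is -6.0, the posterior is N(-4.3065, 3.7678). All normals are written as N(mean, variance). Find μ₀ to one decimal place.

The posterior mean is a precision-weighted average: μ_n = (τ₀μ₀ + τ_data·x̄)/(τ₀+τ_data), with τ₀=1/σ₀² and τ_data=n/σ².
Here τ₀ = 1/46.5 = 0.021505 and τ_data = 9/36.9 = 0.243902, so τ_n = 0.265407.
Rearranging for μ₀: μ₀ = (μ_n·τ_n − τ_data·x̄)/τ₀ = (-4.3065·0.265407 − 0.243902·-6.0) / 0.021505 = 0.320437/0.021505 ≈ 14.9.

μ₀ = 14.9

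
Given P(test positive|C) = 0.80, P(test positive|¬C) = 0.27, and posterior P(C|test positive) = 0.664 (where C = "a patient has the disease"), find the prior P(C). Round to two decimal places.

Bayes' rule in odds form gives O(C|E) = O(C)·[P(E|C)/P(E|¬C)], hence O(C) = O(C|E)/LR.
Posterior odds = 0.664/(1−0.664) = 1.9762. LR = 0.80/0.27 = 2.9630.
Prior odds = 1.9762/2.9630 = 0.6670, so P(C) = 0.6670/(1+0.6670) ≈ 0.40.

P(C) = 0.40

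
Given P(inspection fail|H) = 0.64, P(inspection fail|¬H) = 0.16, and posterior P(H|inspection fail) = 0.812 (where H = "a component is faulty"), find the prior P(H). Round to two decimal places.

Bayes' rule in odds form gives O(H|E) = O(H)·[P(E|H)/P(E|¬H)], hence O(H) = O(H|E)/LR.
Posterior odds = 0.812/(1−0.812) = 4.3191. LR = 0.64/0.16 = 4.0000.
Prior odds = 4.3191/4.0000 = 1.0798, so P(H) = 1.0798/(1+1.0798) ≈ 0.52.

P(H) = 0.52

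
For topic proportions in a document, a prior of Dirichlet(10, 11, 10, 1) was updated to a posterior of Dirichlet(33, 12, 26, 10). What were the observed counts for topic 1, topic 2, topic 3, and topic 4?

counts (23, 1, 16, 9)

For a Dirichlet(α) prior with multinomial counts c, the posterior is Dirichlet(α + c) componentwise.
Counts are posterior − prior componentwise: 33−10=23, 12−11=1, 26−10=16, 10−1=9.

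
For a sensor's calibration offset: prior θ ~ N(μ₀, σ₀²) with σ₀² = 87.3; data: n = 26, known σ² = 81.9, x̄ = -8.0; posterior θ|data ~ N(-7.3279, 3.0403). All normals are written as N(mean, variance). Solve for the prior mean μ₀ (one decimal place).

The posterior mean is a precision-weighted average: μ_n = (τ₀μ₀ + τ_data·x̄)/(τ₀+τ_data), with τ₀=1/σ₀² and τ_data=n/σ².
Here τ₀ = 1/87.3 = 0.011455 and τ_data = 26/81.9 = 0.317460, so τ_n = 0.328915.
Rearranging for μ₀: μ₀ = (μ_n·τ_n − τ_data·x̄)/τ₀ = (-7.3279·0.328915 − 0.317460·-8.0) / 0.011455 = 0.129424/0.011455 ≈ 11.3.

μ₀ = 11.3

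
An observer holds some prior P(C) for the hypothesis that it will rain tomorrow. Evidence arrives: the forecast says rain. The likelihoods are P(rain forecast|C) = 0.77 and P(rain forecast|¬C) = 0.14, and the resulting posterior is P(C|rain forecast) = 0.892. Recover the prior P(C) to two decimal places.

Bayes' rule in odds form gives O(C|E) = O(C)·[P(E|C)/P(E|¬C)], hence O(C) = O(C|E)/LR.
Posterior odds = 0.892/(1−0.892) = 8.2593. LR = 0.77/0.14 = 5.5000.
Prior odds = 8.2593/5.5000 = 1.5017, so P(C) = 1.5017/(1+1.5017) ≈ 0.60.

P(C) = 0.60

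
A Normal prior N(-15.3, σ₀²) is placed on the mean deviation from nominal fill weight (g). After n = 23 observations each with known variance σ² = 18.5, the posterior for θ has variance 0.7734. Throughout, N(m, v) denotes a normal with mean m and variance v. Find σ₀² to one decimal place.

Posterior precision equals prior precision plus data precision: 1/σ_n² = 1/σ₀² + n/σ².
So 1/σ₀² = 1/0.7734 − 23/18.5 = 1.292992 − 1.243243 = 0.049749.
Hence σ₀² = 1/0.049749 ≈ 20.1.

σ₀² = 20.1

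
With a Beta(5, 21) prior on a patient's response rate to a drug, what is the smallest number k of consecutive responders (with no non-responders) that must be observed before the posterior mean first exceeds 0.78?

After k responders and 0 non-responders the posterior is Beta(5+k, 21), with mean (5+k)/(5+21+k).
Set (5+k)/(26+k) > 0.78 and solve: k > (0.78·26 − 5)/(1 − 0.78) = 69.455.
The smallest integer exceeding 69.455 is 70.

k = 70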